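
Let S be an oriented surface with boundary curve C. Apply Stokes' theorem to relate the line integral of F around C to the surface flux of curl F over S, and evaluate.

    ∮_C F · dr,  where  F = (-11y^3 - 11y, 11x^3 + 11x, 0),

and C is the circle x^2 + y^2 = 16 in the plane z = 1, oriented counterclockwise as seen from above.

Let S be the flat disk x^2 + y^2 ≤ 16 in the plane z = 1, with upward unit normal n̂ = ẑ. By Stokes' theorem,

    ∮_C F · dr = ∬_S (∇ × F) · n̂ dS = ∬_D (curl F)_z dA,

where D is the disk x^2 + y^2 ≤ 16.

Compute the curl of F = (-11y^3 - 11y, 11x^3 + 11x, 0):
    (∇ × F)_x = ∂F_z/∂y - ∂F_y/∂z = 0,
    (∇ × F)_y = ∂F_x/∂z - ∂F_z/∂x = 0,
    (∇ × F)_z = ∂F_y/∂x - ∂F_x/∂y = 33x^2 + 33y^2 + 22.

On z = 1, (curl F)_z = 33x^2 + 33y^2 + 22.

Convert to polar (x = r cos θ, y = r sin θ, dA = r dr dθ); the integrand becomes 33r^2 + 22, so

    ∬_D (curl F)_z dA = ∫_0^{2π} ∫_0^{4} (33r^2 + 22) · r dr dθ.

Inner (r from 0 to 4): 2288.
Outer (θ from 0 to 2π): 4576π.

Therefore ∮_C F · dr = 4576π.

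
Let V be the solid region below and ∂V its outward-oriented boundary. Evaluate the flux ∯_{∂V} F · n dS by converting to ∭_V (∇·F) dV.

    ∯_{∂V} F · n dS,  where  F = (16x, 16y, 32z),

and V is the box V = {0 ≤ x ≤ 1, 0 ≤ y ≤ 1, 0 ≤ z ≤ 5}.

By the divergence theorem,

    ∯_{∂V} F · n dS = ∭_V (∇ · F) dV.

Compute the divergence:
    ∇ · F = ∂F_x/∂x + ∂F_y/∂y + ∂F_z/∂z = 16 + 16 + 32 = 64.

V is a rectangular box, so dV = dx dy dz with 0 ≤ x ≤ 1, 0 ≤ y ≤ 1, 0 ≤ z ≤ 5.

Integrate (64) over V as an iterated integral:

    ∭_V (∇·F) dV = ∫_0^{1} ∫_0^{1} ∫_0^{5} (64) dz dy dx.

Inner (z from 0 to 5): 320.
Middle (y from 0 to 1): 320.
Outer (x from 0 to 1): 320.

Therefore ∯_{∂V} F · n dS = 320.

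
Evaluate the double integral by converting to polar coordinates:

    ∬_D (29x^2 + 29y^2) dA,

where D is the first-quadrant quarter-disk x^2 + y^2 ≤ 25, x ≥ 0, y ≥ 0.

The region D is 0 ≤ r ≤ 5, 0 ≤ θ ≤ π/2 in polar coordinates, where x = r cos(θ), y = r sin(θ), and dA = r dr dθ.

Under the substitution, the integrand becomes 29r^2, so

    ∬_D (29x^2 + 29y^2) dA = ∫_{0}^{π/2} ∫_{0}^{5} (29r^2) · r dr dθ.

Inner integral (in r): ∫_{0}^{5} (29r^2) · r dr = 18125/4.

Outer integral (in θ): ∫_{0}^{π/2} (18125/4) dθ = 18125π/8.

Therefore ∬_D (29x^2 + 29y^2) dA = 18125π/8.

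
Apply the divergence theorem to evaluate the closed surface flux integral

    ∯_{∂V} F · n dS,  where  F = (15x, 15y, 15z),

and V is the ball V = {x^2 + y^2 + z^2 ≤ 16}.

By the divergence theorem,

    ∯_{∂V} F · n dS = ∭_V (∇ · F) dV.

Compute the divergence:
    ∇ · F = ∂F_x/∂x + ∂F_y/∂y + ∂F_z/∂z = 15 + 15 + 15 = 45.

In spherical coordinates, x = ρ sin(φ) cos(θ), y = ρ sin(φ) sin(θ), z = ρ cos(φ), dV = ρ^2 sin(φ) dρ dφ dθ, with 0 ≤ ρ ≤ 4, 0 ≤ φ ≤ π, 0 ≤ θ ≤ 2π.

The integrand, after substitution and multiplying by the volume element, becomes (45) · ρ^2 sin(φ), so

    ∭_V (∇·F) dV = ∫_0^{2π} ∫_0^{π} ∫_0^{4} (45) · ρ^2 sin(φ) dρ dφ dθ.

Inner (ρ from 0 to 4): 960sin(φ).
Middle (φ from 0 to π): 1920.
Outer (θ from 0 to 2π): 3840π.

Therefore ∯_{∂V} F · n dS = 3840π.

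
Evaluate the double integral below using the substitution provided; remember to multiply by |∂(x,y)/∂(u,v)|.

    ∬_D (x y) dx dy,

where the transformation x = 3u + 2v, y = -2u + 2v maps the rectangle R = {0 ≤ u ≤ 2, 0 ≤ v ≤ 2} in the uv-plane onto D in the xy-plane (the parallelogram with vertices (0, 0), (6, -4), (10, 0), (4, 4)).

Compute the Jacobian determinant of (x, y) with respect to (u, v):

    ∂(x,y)/∂(u,v) = | 3  2 | = (3)(2) - (2)(-2) = 10.
                   | -2  2 |

Its absolute value is |J| = 10 (the area scaling factor).

Substituting x = 3u + 2v, y = -2u + 2v into the integrand,

    x y → -6u^2 + 2u v + 4v^2,

so the integral becomes

    ∬_R (-6u^2 + 2u v + 4v^2) · |J| du dv = ∫_0^2 ∫_0^2 (-60u^2 + 20u v + 40v^2) dv du.

Inner (v): -120u^2 + 40u + 320/3.
Outer (u): -80/3.

Therefore ∬_D (x y) dx dy = -80/3.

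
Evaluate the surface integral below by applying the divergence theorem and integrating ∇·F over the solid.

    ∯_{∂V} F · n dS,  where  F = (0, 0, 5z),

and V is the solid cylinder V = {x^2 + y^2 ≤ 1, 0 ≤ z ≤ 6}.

By the divergence theorem,

    ∯_{∂V} F · n dS = ∭_V (∇ · F) dV.

Compute the divergence:
    ∇ · F = ∂F_x/∂x + ∂F_y/∂y + ∂F_z/∂z = 0 + 0 + 5 = 5.

In cylindrical coordinates, x = r cos(θ), y = r sin(θ), z = z, dV = r dr dθ dz, with 0 ≤ r ≤ 1, 0 ≤ θ ≤ 2π, 0 ≤ z ≤ 6.

The integrand, after substitution and multiplying by the volume element, becomes (5) · r, so

    ∭_V (∇·F) dV = ∫_0^{2π} ∫_0^{1} ∫_0^{6} (5) · r dz dr dθ.

Inner (z from 0 to 6): 30r.
Middle (r from 0 to 1): 15.
Outer (θ from 0 to 2π): 30π.

Therefore ∯_{∂V} F · n dS = 30π.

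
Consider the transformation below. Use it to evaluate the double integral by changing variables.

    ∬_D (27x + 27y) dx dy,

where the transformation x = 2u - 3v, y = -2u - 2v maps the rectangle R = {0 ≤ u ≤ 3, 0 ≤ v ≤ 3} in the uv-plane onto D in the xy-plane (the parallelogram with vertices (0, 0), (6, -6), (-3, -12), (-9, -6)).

Compute the Jacobian determinant of (x, y) with respect to (u, v):

    ∂(x,y)/∂(u,v) = | 2  -3 | = (2)(-2) - (-3)(-2) = -10.
                   | -2  -2 |

Its absolute value is |J| = 10 (the area scaling factor).

Substituting x = 2u - 3v, y = -2u - 2v into the integrand,

    27x + 27y → -135v,

so the integral becomes

    ∬_R (-135v) · |J| du dv = ∫_0^3 ∫_0^3 (-1350v) dv du.

Inner (v): -6075.
Outer (u): -18225.

Therefore ∬_D (27x + 27y) dx dy = -18225.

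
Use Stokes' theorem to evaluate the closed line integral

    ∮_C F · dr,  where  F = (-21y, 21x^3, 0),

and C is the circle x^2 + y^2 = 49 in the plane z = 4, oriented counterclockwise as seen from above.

Let S be the flat disk x^2 + y^2 ≤ 49 in the plane z = 4, with upward unit normal n̂ = ẑ. By Stokes' theorem,

    ∮_C F · dr = ∬_S (∇ × F) · n̂ dS = ∬_D (curl F)_z dA,

where D is the disk x^2 + y^2 ≤ 49.

Compute the curl of F = (-21y, 21x^3, 0):
    (∇ × F)_x = ∂F_z/∂y - ∂F_y/∂z = 0,
    (∇ × F)_y = ∂F_x/∂z - ∂F_z/∂x = 0,
    (∇ × F)_z = ∂F_y/∂x - ∂F_x/∂y = 63x^2 + 21.

On z = 4, (curl F)_z = 63x^2 + 21.

Convert to polar (x = r cos θ, y = r sin θ, dA = r dr dθ); the integrand becomes 63r^2cos(θ)^2 + 21, so

    ∬_D (curl F)_z dA = ∫_0^{2π} ∫_0^{7} (63r^2cos(θ)^2 + 21) · r dr dθ.

Inner (r from 0 to 7): 151263cos(θ)^2/4 + 1029/2.
Outer (θ from 0 to 2π): 155379π/4.

Therefore ∮_C F · dr = 155379π/4.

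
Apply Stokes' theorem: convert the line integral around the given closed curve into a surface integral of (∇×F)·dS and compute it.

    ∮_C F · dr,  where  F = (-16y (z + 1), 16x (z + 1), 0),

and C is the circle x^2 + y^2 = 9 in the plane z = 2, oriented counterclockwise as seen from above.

Let S be the flat disk x^2 + y^2 ≤ 9 in the plane z = 2, with upward unit normal n̂ = ẑ. By Stokes' theorem,

    ∮_C F · dr = ∬_S (∇ × F) · n̂ dS = ∬_D (curl F)_z dA,

where D is the disk x^2 + y^2 ≤ 9.

Compute the curl of F = (-16y (z + 1), 16x (z + 1), 0):
    (∇ × F)_x = ∂F_z/∂y - ∂F_y/∂z = -16x,
    (∇ × F)_y = ∂F_x/∂z - ∂F_z/∂x = -16y,
    (∇ × F)_z = ∂F_y/∂x - ∂F_x/∂y = 32z + 32.

On z = 2, (curl F)_z = 96.

Convert to polar (x = r cos θ, y = r sin θ, dA = r dr dθ); the integrand becomes 96, so

    ∬_D (curl F)_z dA = ∫_0^{2π} ∫_0^{3} (96) · r dr dθ.

Inner (r from 0 to 3): 432.
Outer (θ from 0 to 2π): 864π.

Therefore ∮_C F · dr = 864π.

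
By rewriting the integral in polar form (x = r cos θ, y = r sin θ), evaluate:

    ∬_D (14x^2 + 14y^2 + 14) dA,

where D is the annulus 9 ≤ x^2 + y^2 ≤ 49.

The region D is 3 ≤ r ≤ 7, 0 ≤ θ ≤ 2π in polar coordinates, where x = r cos(θ), y = r sin(θ), and dA = r dr dθ.

Under the substitution, the integrand becomes 14r^2 + 14, so

    ∬_D (14x^2 + 14y^2 + 14) dA = ∫_{0}^{2π} ∫_{3}^{7} (14r^2 + 14) · r dr dθ.

Inner integral (in r): ∫_{3}^{7} (14r^2 + 14) · r dr = 8400.

Outer integral (in θ): ∫_{0}^{2π} (8400) dθ = 16800π.

Therefore ∬_D (14x^2 + 14y^2 + 14) dA = 16800π.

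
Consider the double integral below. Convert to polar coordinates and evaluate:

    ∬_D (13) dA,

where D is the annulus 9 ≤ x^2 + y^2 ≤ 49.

The region D is 3 ≤ r ≤ 7, 0 ≤ θ ≤ 2π in polar coordinates, where x = r cos(θ), y = r sin(θ), and dA = r dr dθ.

Under the substitution, the integrand becomes 13, so

    ∬_D (13) dA = ∫_{0}^{2π} ∫_{3}^{7} (13) · r dr dθ.

Inner integral (in r): ∫_{3}^{7} (13) · r dr = 260.

Outer integral (in θ): ∫_{0}^{2π} (260) dθ = 520π.

Therefore ∬_D (13) dA = 520π.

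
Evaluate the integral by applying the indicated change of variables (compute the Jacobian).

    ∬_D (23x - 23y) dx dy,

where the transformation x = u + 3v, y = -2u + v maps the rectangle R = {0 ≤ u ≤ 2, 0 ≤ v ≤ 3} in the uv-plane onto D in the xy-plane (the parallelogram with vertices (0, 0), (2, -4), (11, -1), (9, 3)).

Compute the Jacobian determinant of (x, y) with respect to (u, v):

    ∂(x,y)/∂(u,v) = | 1  3 | = (1)(1) - (3)(-2) = 7.
                   | -2  1 |

Its absolute value is |J| = 7 (the area scaling factor).

Substituting x = u + 3v, y = -2u + v into the integrand,

    23x - 23y → 69u + 46v,

so the integral becomes

    ∬_R (69u + 46v) · |J| du dv = ∫_0^2 ∫_0^3 (483u + 322v) dv du.

Inner (v): 1449u + 1449.
Outer (u): 5796.

Therefore ∬_D (23x - 23y) dx dy = 5796.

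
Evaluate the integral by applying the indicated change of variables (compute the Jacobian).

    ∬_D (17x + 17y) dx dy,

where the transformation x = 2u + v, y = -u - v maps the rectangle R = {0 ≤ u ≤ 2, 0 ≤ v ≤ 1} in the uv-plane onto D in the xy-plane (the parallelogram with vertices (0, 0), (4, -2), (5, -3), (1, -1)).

Compute the Jacobian determinant of (x, y) with respect to (u, v):

    ∂(x,y)/∂(u,v) = | 2  1 | = (2)(-1) - (1)(-1) = -1.
                   | -1  -1 |

Its absolute value is |J| = 1 (the area scaling factor).

Substituting x = 2u + v, y = -u - v into the integrand,

    17x + 17y → 17u,

so the integral becomes

    ∬_R (17u) · |J| du dv = ∫_0^2 ∫_0^1 (17u) dv du.

Inner (v): 17u.
Outer (u): 34.

Therefore ∬_D (17x + 17y) dx dy = 34.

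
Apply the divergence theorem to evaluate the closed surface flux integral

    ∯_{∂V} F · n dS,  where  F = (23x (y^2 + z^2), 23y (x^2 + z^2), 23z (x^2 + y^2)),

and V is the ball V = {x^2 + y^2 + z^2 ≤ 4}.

By the divergence theorem,

    ∯_{∂V} F · n dS = ∭_V (∇ · F) dV.

Compute the divergence:
    ∇ · F = ∂F_x/∂x + ∂F_y/∂y + ∂F_z/∂z = 23y^2 + 23z^2 + 23x^2 + 23z^2 + 23x^2 + 23y^2 = 46x^2 + 46y^2 + 46z^2.

In spherical coordinates, x = ρ sin(φ) cos(θ), y = ρ sin(φ) sin(θ), z = ρ cos(φ), dV = ρ^2 sin(φ) dρ dφ dθ, with 0 ≤ ρ ≤ 2, 0 ≤ φ ≤ π, 0 ≤ θ ≤ 2π.

The integrand, after substitution and multiplying by the volume element, becomes (46ρ^2) · ρ^2 sin(φ), so

    ∭_V (∇·F) dV = ∫_0^{2π} ∫_0^{π} ∫_0^{2} (46ρ^2) · ρ^2 sin(φ) dρ dφ dθ.

Inner (ρ from 0 to 2): 1472sin(φ)/5.
Middle (φ from 0 to π): 2944/5.
Outer (θ from 0 to 2π): 5888π/5.

Therefore ∯_{∂V} F · n dS = 5888π/5.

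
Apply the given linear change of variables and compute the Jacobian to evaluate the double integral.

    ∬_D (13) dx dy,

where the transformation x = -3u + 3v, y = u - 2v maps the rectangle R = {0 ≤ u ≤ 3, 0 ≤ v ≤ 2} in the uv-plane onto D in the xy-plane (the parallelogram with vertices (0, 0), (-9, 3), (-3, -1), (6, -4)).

Compute the Jacobian determinant of (x, y) with respect to (u, v):

    ∂(x,y)/∂(u,v) = | -3  3 | = (-3)(-2) - (3)(1) = 3.
                   | 1  -2 |

Its absolute value is |J| = 3 (the area scaling factor).

Substituting x = -3u + 3v, y = u - 2v into the integrand,

    13 → 13,

so the integral becomes

    ∬_R (13) · |J| du dv = ∫_0^3 ∫_0^2 (39) dv du.

Inner (v): 78.
Outer (u): 234.

Therefore ∬_D (13) dx dy = 234.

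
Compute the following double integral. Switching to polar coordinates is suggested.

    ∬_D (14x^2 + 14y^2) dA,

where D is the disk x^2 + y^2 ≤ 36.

The region D is 0 ≤ r ≤ 6, 0 ≤ θ ≤ 2π in polar coordinates, where x = r cos(θ), y = r sin(θ), and dA = r dr dθ.

Under the substitution, the integrand becomes 14r^2, so

    ∬_D (14x^2 + 14y^2) dA = ∫_{0}^{2π} ∫_{0}^{6} (14r^2) · r dr dθ.

Inner integral (in r): ∫_{0}^{6} (14r^2) · r dr = 4536.

Outer integral (in θ): ∫_{0}^{2π} (4536) dθ = 9072π.

Therefore ∬_D (14x^2 + 14y^2) dA = 9072π.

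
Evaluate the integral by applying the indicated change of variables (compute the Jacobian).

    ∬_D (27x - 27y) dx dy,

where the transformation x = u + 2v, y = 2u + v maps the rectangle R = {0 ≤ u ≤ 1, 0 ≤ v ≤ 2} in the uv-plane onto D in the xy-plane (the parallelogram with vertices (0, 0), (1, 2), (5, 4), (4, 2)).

Compute the Jacobian determinant of (x, y) with respect to (u, v):

    ∂(x,y)/∂(u,v) = | 1  2 | = (1)(1) - (2)(2) = -3.
                   | 2  1 |

Its absolute value is |J| = 3 (the area scaling factor).

Substituting x = u + 2v, y = 2u + v into the integrand,

    27x - 27y → -27u + 27v,

so the integral becomes

    ∬_R (-27u + 27v) · |J| du dv = ∫_0^1 ∫_0^2 (-81u + 81v) dv du.

Inner (v): 162 - 162u.
Outer (u): 81.

Therefore ∬_D (27x - 27y) dx dy = 81.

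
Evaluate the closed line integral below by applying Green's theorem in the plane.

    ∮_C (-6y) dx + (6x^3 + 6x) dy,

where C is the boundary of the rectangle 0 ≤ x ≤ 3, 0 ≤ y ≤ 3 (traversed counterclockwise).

Green's theorem converts the closed line integral into a double integral over the enclosed region D:

    ∮_C P dx + Q dy = ∬_D (∂Q/∂x - ∂P/∂y) dA.

Here P = -6y, Q = 6x^3 + 6x, so

    ∂Q/∂x = 18x^2 + 6,    ∂P/∂y = -6,
    ∂Q/∂x - ∂P/∂y = 18x^2 + 12.

D is the region 0 ≤ x ≤ 3, 0 ≤ y ≤ 3. Evaluating the double integral:

    ∬_D (18x^2 + 12) dA = ∫_0^{3} ∫_0^{3} (18x^2 + 12) dy dx.

Inner (y from 0 to 3): 54x^2 + 36.
Outer (x from 0 to 3): 594.

Therefore ∮_C P dx + Q dy = 594.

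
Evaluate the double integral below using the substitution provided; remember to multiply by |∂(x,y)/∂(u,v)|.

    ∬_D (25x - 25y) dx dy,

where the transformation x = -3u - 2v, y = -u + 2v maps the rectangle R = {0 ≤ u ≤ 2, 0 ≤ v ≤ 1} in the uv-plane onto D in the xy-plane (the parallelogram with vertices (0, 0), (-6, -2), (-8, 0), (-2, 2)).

Compute the Jacobian determinant of (x, y) with respect to (u, v):

    ∂(x,y)/∂(u,v) = | -3  -2 | = (-3)(2) - (-2)(-1) = -8.
                   | -1  2 |

Its absolute value is |J| = 8 (the area scaling factor).

Substituting x = -3u - 2v, y = -u + 2v into the integrand,

    25x - 25y → -50u - 100v,

so the integral becomes

    ∬_R (-50u - 100v) · |J| du dv = ∫_0^2 ∫_0^1 (-400u - 800v) dv du.

Inner (v): -400u - 400.
Outer (u): -1600.

Therefore ∬_D (25x - 25y) dx dy = -1600.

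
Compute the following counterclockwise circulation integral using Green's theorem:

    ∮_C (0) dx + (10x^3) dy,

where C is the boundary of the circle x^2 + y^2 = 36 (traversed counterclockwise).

Green's theorem converts the closed line integral into a double integral over the enclosed region D:

    ∮_C P dx + Q dy = ∬_D (∂Q/∂x - ∂P/∂y) dA.

Here P = 0, Q = 10x^3, so

    ∂Q/∂x = 30x^2,    ∂P/∂y = 0,
    ∂Q/∂x - ∂P/∂y = 30x^2.

D is the region x^2 + y^2 ≤ 36. Evaluating the double integral:

In polar coordinates (x = r cos θ, y = r sin θ, dA = r dr dθ) the integrand becomes 30r^2cos(θ)^2, so

    ∬_D (30x^2) dA = ∫_0^{2π} ∫_0^{6} (30r^2cos(θ)^2) · r dr dθ.

Inner (r from 0 to 6): 9720cos(θ)^2.
Outer (θ from 0 to 2π): 9720π.

Therefore ∮_C P dx + Q dy = 9720π.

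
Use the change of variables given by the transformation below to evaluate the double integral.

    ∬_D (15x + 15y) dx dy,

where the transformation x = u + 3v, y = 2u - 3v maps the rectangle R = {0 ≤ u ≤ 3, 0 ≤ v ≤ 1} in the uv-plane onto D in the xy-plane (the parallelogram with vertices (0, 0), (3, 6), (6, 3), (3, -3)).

Compute the Jacobian determinant of (x, y) with respect to (u, v):

    ∂(x,y)/∂(u,v) = | 1  3 | = (1)(-3) - (3)(2) = -9.
                   | 2  -3 |

Its absolute value is |J| = 9 (the area scaling factor).

Substituting x = u + 3v, y = 2u - 3v into the integrand,

    15x + 15y → 45u,

so the integral becomes

    ∬_R (45u) · |J| du dv = ∫_0^3 ∫_0^1 (405u) dv du.

Inner (v): 405u.
Outer (u): 3645/2.

Therefore ∬_D (15x + 15y) dx dy = 3645/2.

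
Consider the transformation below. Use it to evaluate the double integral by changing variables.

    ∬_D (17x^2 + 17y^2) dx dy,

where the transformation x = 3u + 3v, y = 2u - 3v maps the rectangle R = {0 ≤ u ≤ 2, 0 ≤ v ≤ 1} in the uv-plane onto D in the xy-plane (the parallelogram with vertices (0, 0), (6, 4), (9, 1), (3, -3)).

Compute the Jacobian determinant of (x, y) with respect to (u, v):

    ∂(x,y)/∂(u,v) = | 3  3 | = (3)(-3) - (3)(2) = -15.
                   | 2  -3 |

Its absolute value is |J| = 15 (the area scaling factor).

Substituting x = 3u + 3v, y = 2u - 3v into the integrand,

    17x^2 + 17y^2 → 221u^2 + 102u v + 306v^2,

so the integral becomes

    ∬_R (221u^2 + 102u v + 306v^2) · |J| du dv = ∫_0^2 ∫_0^1 (3315u^2 + 1530u v + 4590v^2) dv du.

Inner (v): 3315u^2 + 765u + 1530.
Outer (u): 13430.

Therefore ∬_D (17x^2 + 17y^2) dx dy = 13430.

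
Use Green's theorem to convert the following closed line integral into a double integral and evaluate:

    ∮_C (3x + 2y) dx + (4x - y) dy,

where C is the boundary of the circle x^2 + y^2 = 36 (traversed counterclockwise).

Green's theorem converts the closed line integral into a double integral over the enclosed region D:

    ∮_C P dx + Q dy = ∬_D (∂Q/∂x - ∂P/∂y) dA.

Here P = 3x + 2y, Q = 4x - y, so

    ∂Q/∂x = 4,    ∂P/∂y = 2,
    ∂Q/∂x - ∂P/∂y = 2.

D is the region x^2 + y^2 ≤ 36. Evaluating the double integral:

In polar coordinates (x = r cos θ, y = r sin θ, dA = r dr dθ) the integrand becomes 2, so

    ∬_D (2) dA = ∫_0^{2π} ∫_0^{6} (2) · r dr dθ.

Inner (r from 0 to 6): 36.
Outer (θ from 0 to 2π): 72π.

Therefore ∮_C P dx + Q dy = 72π.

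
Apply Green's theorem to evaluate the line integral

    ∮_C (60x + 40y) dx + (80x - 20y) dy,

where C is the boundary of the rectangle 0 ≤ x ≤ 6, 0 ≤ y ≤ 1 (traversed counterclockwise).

Green's theorem converts the closed line integral into a double integral over the enclosed region D:

    ∮_C P dx + Q dy = ∬_D (∂Q/∂x - ∂P/∂y) dA.

Here P = 60x + 40y, Q = 80x - 20y, so

    ∂Q/∂x = 80,    ∂P/∂y = 40,
    ∂Q/∂x - ∂P/∂y = 40.

D is the region 0 ≤ x ≤ 6, 0 ≤ y ≤ 1. Evaluating the double integral:

    ∬_D (40) dA = ∫_0^{6} ∫_0^{1} (40) dy dx.

Inner (y from 0 to 1): 40.
Outer (x from 0 to 6): 240.

Therefore ∮_C P dx + Q dy = 240.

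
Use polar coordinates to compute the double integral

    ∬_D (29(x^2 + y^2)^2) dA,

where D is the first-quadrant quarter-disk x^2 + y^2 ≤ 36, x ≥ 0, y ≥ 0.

The region D is 0 ≤ r ≤ 6, 0 ≤ θ ≤ π/2 in polar coordinates, where x = r cos(θ), y = r sin(θ), and dA = r dr dθ.

Under the substitution, the integrand becomes 29r^4, so

    ∬_D (29(x^2 + y^2)^2) dA = ∫_{0}^{π/2} ∫_{0}^{6} (29r^4) · r dr dθ.

Inner integral (in r): ∫_{0}^{6} (29r^4) · r dr = 225504.

Outer integral (in θ): ∫_{0}^{π/2} (225504) dθ = 112752π.

Therefore ∬_D (29(x^2 + y^2)^2) dA = 112752π.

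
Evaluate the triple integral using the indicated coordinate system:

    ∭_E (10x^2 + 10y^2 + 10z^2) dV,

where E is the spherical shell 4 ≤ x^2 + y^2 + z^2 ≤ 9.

In spherical coordinates, x = ρ sin(φ) cos(θ), y = ρ sin(φ) sin(θ), z = ρ cos(φ), and dV = ρ^2 sin(φ) dρ dφ dθ.

The integrand becomes 10ρ^2, so

    ∭_E (10x^2 + 10y^2 + 10z^2) dV = ∫_{0}^{2π} ∫_{0}^{π} ∫_{2}^{3} (10ρ^2) · ρ^2 sin(φ) dρ dφ dθ.

Inner (ρ): 422sin(φ).
Middle (φ): 844.
Outer (θ): 1688π.

Therefore the triple integral equals 1688π.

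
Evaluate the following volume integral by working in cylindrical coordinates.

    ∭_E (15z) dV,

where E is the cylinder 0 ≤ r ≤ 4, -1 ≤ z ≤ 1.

In cylindrical coordinates, x = r cos(θ), y = r sin(θ), z = z, and dV = r dr dθ dz.

The integrand becomes 15z, so

    ∭_E (15z) dV = ∫_{0}^{2π} ∫_{0}^{4} ∫_{-1}^{1} (15z) · r dz dr dθ.

Inner (z): 0.
Middle (r from 0 to 4): 0.
Outer (θ): 0.

Therefore the triple integral equals 0.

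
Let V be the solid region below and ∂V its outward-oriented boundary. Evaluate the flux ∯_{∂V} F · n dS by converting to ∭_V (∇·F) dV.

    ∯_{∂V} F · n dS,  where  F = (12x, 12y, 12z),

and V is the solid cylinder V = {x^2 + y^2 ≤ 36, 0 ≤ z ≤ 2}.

By the divergence theorem,

    ∯_{∂V} F · n dS = ∭_V (∇ · F) dV.

Compute the divergence:
    ∇ · F = ∂F_x/∂x + ∂F_y/∂y + ∂F_z/∂z = 12 + 12 + 12 = 36.

In cylindrical coordinates, x = r cos(θ), y = r sin(θ), z = z, dV = r dr dθ dz, with 0 ≤ r ≤ 6, 0 ≤ θ ≤ 2π, 0 ≤ z ≤ 2.

The integrand, after substitution and multiplying by the volume element, becomes (36) · r, so

    ∭_V (∇·F) dV = ∫_0^{2π} ∫_0^{6} ∫_0^{2} (36) · r dz dr dθ.

Inner (z from 0 to 2): 72r.
Middle (r from 0 to 6): 1296.
Outer (θ from 0 to 2π): 2592π.

Therefore ∯_{∂V} F · n dS = 2592π.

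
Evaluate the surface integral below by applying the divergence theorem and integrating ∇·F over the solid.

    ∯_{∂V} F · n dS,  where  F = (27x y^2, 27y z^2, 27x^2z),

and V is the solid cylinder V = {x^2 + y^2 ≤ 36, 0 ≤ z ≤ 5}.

By the divergence theorem,

    ∯_{∂V} F · n dS = ∭_V (∇ · F) dV.

Compute the divergence:
    ∇ · F = ∂F_x/∂x + ∂F_y/∂y + ∂F_z/∂z = 27y^2 + 27z^2 + 27x^2 = 27x^2 + 27y^2 + 27z^2.

In cylindrical coordinates, x = r cos(θ), y = r sin(θ), z = z, dV = r dr dθ dz, with 0 ≤ r ≤ 6, 0 ≤ θ ≤ 2π, 0 ≤ z ≤ 5.

The integrand, after substitution and multiplying by the volume element, becomes (27r^2 + 27z^2) · r, so

    ∭_V (∇·F) dV = ∫_0^{2π} ∫_0^{6} ∫_0^{5} (27r^2 + 27z^2) · r dz dr dθ.

Inner (z from 0 to 5): 135r^3 + 1125r.
Middle (r from 0 to 6): 63990.
Outer (θ from 0 to 2π): 127980π.

Therefore ∯_{∂V} F · n dS = 127980π.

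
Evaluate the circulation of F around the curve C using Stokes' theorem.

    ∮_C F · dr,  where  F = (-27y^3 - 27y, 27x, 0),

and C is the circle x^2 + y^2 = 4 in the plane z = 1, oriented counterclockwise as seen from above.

Let S be the flat disk x^2 + y^2 ≤ 4 in the plane z = 1, with upward unit normal n̂ = ẑ. By Stokes' theorem,

    ∮_C F · dr = ∬_S (∇ × F) · n̂ dS = ∬_D (curl F)_z dA,

where D is the disk x^2 + y^2 ≤ 4.

Compute the curl of F = (-27y^3 - 27y, 27x, 0):
    (∇ × F)_x = ∂F_z/∂y - ∂F_y/∂z = 0,
    (∇ × F)_y = ∂F_x/∂z - ∂F_z/∂x = 0,
    (∇ × F)_z = ∂F_y/∂x - ∂F_x/∂y = 81y^2 + 54.

On z = 1, (curl F)_z = 81y^2 + 54.

Convert to polar (x = r cos θ, y = r sin θ, dA = r dr dθ); the integrand becomes 81r^2sin(θ)^2 + 54, so

    ∬_D (curl F)_z dA = ∫_0^{2π} ∫_0^{2} (81r^2sin(θ)^2 + 54) · r dr dθ.

Inner (r from 0 to 2): 324sin(θ)^2 + 108.
Outer (θ from 0 to 2π): 540π.

Therefore ∮_C F · dr = 540π.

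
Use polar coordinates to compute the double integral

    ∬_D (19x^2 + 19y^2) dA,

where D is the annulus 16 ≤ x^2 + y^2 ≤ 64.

The region D is 4 ≤ r ≤ 8, 0 ≤ θ ≤ 2π in polar coordinates, where x = r cos(θ), y = r sin(θ), and dA = r dr dθ.

Under the substitution, the integrand becomes 19r^2, so

    ∬_D (19x^2 + 19y^2) dA = ∫_{0}^{2π} ∫_{4}^{8} (19r^2) · r dr dθ.

Inner integral (in r): ∫_{4}^{8} (19r^2) · r dr = 18240.

Outer integral (in θ): ∫_{0}^{2π} (18240) dθ = 36480π.

Therefore ∬_D (19x^2 + 19y^2) dA = 36480π.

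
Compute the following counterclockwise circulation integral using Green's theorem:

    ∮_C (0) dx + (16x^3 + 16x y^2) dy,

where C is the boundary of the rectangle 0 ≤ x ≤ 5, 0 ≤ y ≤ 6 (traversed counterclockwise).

Green's theorem converts the closed line integral into a double integral over the enclosed region D:

    ∮_C P dx + Q dy = ∬_D (∂Q/∂x - ∂P/∂y) dA.

Here P = 0, Q = 16x^3 + 16x y^2, so

    ∂Q/∂x = 48x^2 + 16y^2,    ∂P/∂y = 0,
    ∂Q/∂x - ∂P/∂y = 48x^2 + 16y^2.

D is the region 0 ≤ x ≤ 5, 0 ≤ y ≤ 6. Evaluating the double integral:

    ∬_D (48x^2 + 16y^2) dA = ∫_0^{5} ∫_0^{6} (48x^2 + 16y^2) dy dx.

Inner (y from 0 to 6): 288x^2 + 1152.
Outer (x from 0 to 5): 17760.

Therefore ∮_C P dx + Q dy = 17760.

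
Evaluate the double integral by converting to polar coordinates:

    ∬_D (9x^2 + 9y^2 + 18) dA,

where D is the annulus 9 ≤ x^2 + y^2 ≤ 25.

The region D is 3 ≤ r ≤ 5, 0 ≤ θ ≤ 2π in polar coordinates, where x = r cos(θ), y = r sin(θ), and dA = r dr dθ.

Under the substitution, the integrand becomes 9r^2 + 18, so

    ∬_D (9x^2 + 9y^2 + 18) dA = ∫_{0}^{2π} ∫_{3}^{5} (9r^2 + 18) · r dr dθ.

Inner integral (in r): ∫_{3}^{5} (9r^2 + 18) · r dr = 1368.

Outer integral (in θ): ∫_{0}^{2π} (1368) dθ = 2736π.

Therefore ∬_D (9x^2 + 9y^2 + 18) dA = 2736π.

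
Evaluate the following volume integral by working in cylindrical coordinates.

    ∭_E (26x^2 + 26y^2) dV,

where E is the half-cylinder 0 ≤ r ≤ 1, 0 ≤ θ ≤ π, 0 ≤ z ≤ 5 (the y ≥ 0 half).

In cylindrical coordinates, x = r cos(θ), y = r sin(θ), z = z, and dV = r dr dθ dz.

The integrand becomes 26r^2, so

    ∭_E (26x^2 + 26y^2) dV = ∫_{0}^{π} ∫_{0}^{1} ∫_{0}^{5} (26r^2) · r dz dr dθ.

Inner (z): 130r^3.
Middle (r from 0 to 1): 65/2.
Outer (θ): 65π/2.

Therefore the triple integral equals 65π/2.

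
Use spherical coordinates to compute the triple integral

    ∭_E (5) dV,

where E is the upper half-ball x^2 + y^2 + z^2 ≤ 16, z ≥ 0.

In spherical coordinates, x = ρ sin(φ) cos(θ), y = ρ sin(φ) sin(θ), z = ρ cos(φ), and dV = ρ^2 sin(φ) dρ dφ dθ.

The integrand becomes 5, so

    ∭_E (5) dV = ∫_{0}^{2π} ∫_{0}^{π/2} ∫_{0}^{4} (5) · ρ^2 sin(φ) dρ dφ dθ.

Inner (ρ): 320sin(φ)/3.
Middle (φ): 320/3.
Outer (θ): 640π/3.

Therefore the triple integral equals 640π/3.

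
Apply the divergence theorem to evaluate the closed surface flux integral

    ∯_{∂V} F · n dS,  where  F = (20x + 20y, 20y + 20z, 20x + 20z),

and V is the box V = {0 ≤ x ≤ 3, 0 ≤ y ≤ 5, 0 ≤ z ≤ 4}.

By the divergence theorem,

    ∯_{∂V} F · n dS = ∭_V (∇ · F) dV.

Compute the divergence:
    ∇ · F = ∂F_x/∂x + ∂F_y/∂y + ∂F_z/∂z = 20 + 20 + 20 = 60.

V is a rectangular box, so dV = dx dy dz with 0 ≤ x ≤ 3, 0 ≤ y ≤ 5, 0 ≤ z ≤ 4.

Integrate (60) over V as an iterated integral:

    ∭_V (∇·F) dV = ∫_0^{3} ∫_0^{5} ∫_0^{4} (60) dz dy dx.

Inner (z from 0 to 4): 240.
Middle (y from 0 to 5): 1200.
Outer (x from 0 to 3): 3600.

Therefore ∯_{∂V} F · n dS = 3600.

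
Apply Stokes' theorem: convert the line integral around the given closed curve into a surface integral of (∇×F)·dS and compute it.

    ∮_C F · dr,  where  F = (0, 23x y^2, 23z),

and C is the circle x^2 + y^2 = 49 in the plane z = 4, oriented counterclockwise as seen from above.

Let S be the flat disk x^2 + y^2 ≤ 49 in the plane z = 4, with upward unit normal n̂ = ẑ. By Stokes' theorem,

    ∮_C F · dr = ∬_S (∇ × F) · n̂ dS = ∬_D (curl F)_z dA,

where D is the disk x^2 + y^2 ≤ 49.

Compute the curl of F = (0, 23x y^2, 23z):
    (∇ × F)_x = ∂F_z/∂y - ∂F_y/∂z = 0,
    (∇ × F)_y = ∂F_x/∂z - ∂F_z/∂x = 0,
    (∇ × F)_z = ∂F_y/∂x - ∂F_x/∂y = 23y^2.

On z = 4, (curl F)_z = 23y^2.

Convert to polar (x = r cos θ, y = r sin θ, dA = r dr dθ); the integrand becomes 23r^2sin(θ)^2, so

    ∬_D (curl F)_z dA = ∫_0^{2π} ∫_0^{7} (23r^2sin(θ)^2) · r dr dθ.

Inner (r from 0 to 7): 55223sin(θ)^2/4.
Outer (θ from 0 to 2π): 55223π/4.

Therefore ∮_C F · dr = 55223π/4.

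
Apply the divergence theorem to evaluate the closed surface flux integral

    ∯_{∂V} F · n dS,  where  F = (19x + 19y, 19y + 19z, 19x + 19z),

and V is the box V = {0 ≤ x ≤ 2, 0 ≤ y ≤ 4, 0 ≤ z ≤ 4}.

By the divergence theorem,

    ∯_{∂V} F · n dS = ∭_V (∇ · F) dV.

Compute the divergence:
    ∇ · F = ∂F_x/∂x + ∂F_y/∂y + ∂F_z/∂z = 19 + 19 + 19 = 57.

V is a rectangular box, so dV = dx dy dz with 0 ≤ x ≤ 2, 0 ≤ y ≤ 4, 0 ≤ z ≤ 4.

Integrate (57) over V as an iterated integral:

    ∭_V (∇·F) dV = ∫_0^{2} ∫_0^{4} ∫_0^{4} (57) dz dy dx.

Inner (z from 0 to 4): 228.
Middle (y from 0 to 4): 912.
Outer (x from 0 to 2): 1824.

Therefore ∯_{∂V} F · n dS = 1824.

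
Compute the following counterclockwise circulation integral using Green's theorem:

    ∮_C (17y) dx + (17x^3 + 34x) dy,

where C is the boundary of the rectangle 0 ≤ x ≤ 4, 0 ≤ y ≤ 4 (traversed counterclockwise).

Green's theorem converts the closed line integral into a double integral over the enclosed region D:

    ∮_C P dx + Q dy = ∬_D (∂Q/∂x - ∂P/∂y) dA.

Here P = 17y, Q = 17x^3 + 34x, so

    ∂Q/∂x = 51x^2 + 34,    ∂P/∂y = 17,
    ∂Q/∂x - ∂P/∂y = 51x^2 + 17.

D is the region 0 ≤ x ≤ 4, 0 ≤ y ≤ 4. Evaluating the double integral:

    ∬_D (51x^2 + 17) dA = ∫_0^{4} ∫_0^{4} (51x^2 + 17) dy dx.

Inner (y from 0 to 4): 204x^2 + 68.
Outer (x from 0 to 4): 4624.

Therefore ∮_C P dx + Q dy = 4624.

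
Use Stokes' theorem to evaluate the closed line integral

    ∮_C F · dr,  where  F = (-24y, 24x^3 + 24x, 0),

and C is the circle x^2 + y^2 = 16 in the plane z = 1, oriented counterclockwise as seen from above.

Let S be the flat disk x^2 + y^2 ≤ 16 in the plane z = 1, with upward unit normal n̂ = ẑ. By Stokes' theorem,

    ∮_C F · dr = ∬_S (∇ × F) · n̂ dS = ∬_D (curl F)_z dA,

where D is the disk x^2 + y^2 ≤ 16.

Compute the curl of F = (-24y, 24x^3 + 24x, 0):
    (∇ × F)_x = ∂F_z/∂y - ∂F_y/∂z = 0,
    (∇ × F)_y = ∂F_x/∂z - ∂F_z/∂x = 0,
    (∇ × F)_z = ∂F_y/∂x - ∂F_x/∂y = 72x^2 + 48.

On z = 1, (curl F)_z = 72x^2 + 48.

Convert to polar (x = r cos θ, y = r sin θ, dA = r dr dθ); the integrand becomes 72r^2cos(θ)^2 + 48, so

    ∬_D (curl F)_z dA = ∫_0^{2π} ∫_0^{4} (72r^2cos(θ)^2 + 48) · r dr dθ.

Inner (r from 0 to 4): 4608cos(θ)^2 + 384.
Outer (θ from 0 to 2π): 5376π.

Therefore ∮_C F · dr = 5376π.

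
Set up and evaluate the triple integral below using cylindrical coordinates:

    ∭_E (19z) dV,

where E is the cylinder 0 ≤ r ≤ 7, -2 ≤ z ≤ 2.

In cylindrical coordinates, x = r cos(θ), y = r sin(θ), z = z, and dV = r dr dθ dz.

The integrand becomes 19z, so

    ∭_E (19z) dV = ∫_{0}^{2π} ∫_{0}^{7} ∫_{-2}^{2} (19z) · r dz dr dθ.

Inner (z): 0.
Middle (r from 0 to 7): 0.
Outer (θ): 0.

Therefore the triple integral equals 0.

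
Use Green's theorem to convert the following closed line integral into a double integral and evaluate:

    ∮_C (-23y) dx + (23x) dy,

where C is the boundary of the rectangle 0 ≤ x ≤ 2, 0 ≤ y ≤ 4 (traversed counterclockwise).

Green's theorem converts the closed line integral into a double integral over the enclosed region D:

    ∮_C P dx + Q dy = ∬_D (∂Q/∂x - ∂P/∂y) dA.

Here P = -23y, Q = 23x, so

    ∂Q/∂x = 23,    ∂P/∂y = -23,
    ∂Q/∂x - ∂P/∂y = 46.

D is the region 0 ≤ x ≤ 2, 0 ≤ y ≤ 4. Evaluating the double integral:

    ∬_D (46) dA = ∫_0^{2} ∫_0^{4} (46) dy dx.

Inner (y from 0 to 4): 184.
Outer (x from 0 to 2): 368.

Therefore ∮_C P dx + Q dy = 368.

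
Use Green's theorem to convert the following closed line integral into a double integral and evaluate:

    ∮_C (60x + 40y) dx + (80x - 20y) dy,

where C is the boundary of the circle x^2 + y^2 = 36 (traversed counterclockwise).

Green's theorem converts the closed line integral into a double integral over the enclosed region D:

    ∮_C P dx + Q dy = ∬_D (∂Q/∂x - ∂P/∂y) dA.

Here P = 60x + 40y, Q = 80x - 20y, so

    ∂Q/∂x = 80,    ∂P/∂y = 40,
    ∂Q/∂x - ∂P/∂y = 40.

D is the region x^2 + y^2 ≤ 36. Evaluating the double integral:

In polar coordinates (x = r cos θ, y = r sin θ, dA = r dr dθ) the integrand becomes 40, so

    ∬_D (40) dA = ∫_0^{2π} ∫_0^{6} (40) · r dr dθ.

Inner (r from 0 to 6): 720.
Outer (θ from 0 to 2π): 1440π.

Therefore ∮_C P dx + Q dy = 1440π.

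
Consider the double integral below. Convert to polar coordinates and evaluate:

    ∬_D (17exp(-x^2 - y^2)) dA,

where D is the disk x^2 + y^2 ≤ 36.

The region D is 0 ≤ r ≤ 6, 0 ≤ θ ≤ 2π in polar coordinates, where x = r cos(θ), y = r sin(θ), and dA = r dr dθ.

Under the substitution, the integrand becomes 17exp(-r^2), so

    ∬_D (17exp(-x^2 - y^2)) dA = ∫_{0}^{2π} ∫_{0}^{6} (17exp(-r^2)) · r dr dθ.

Inner integral (in r): ∫_{0}^{6} (17exp(-r^2)) · r dr = 17/2 - 17exp(-36)/2.

Outer integral (in θ): ∫_{0}^{2π} (17/2 - 17exp(-36)/2) dθ = -17π exp(-36) + 17π.

Therefore ∬_D (17exp(-x^2 - y^2)) dA = -17π exp(-36) + 17π.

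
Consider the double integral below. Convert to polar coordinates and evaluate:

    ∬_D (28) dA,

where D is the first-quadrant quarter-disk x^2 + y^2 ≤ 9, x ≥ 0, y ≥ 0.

The region D is 0 ≤ r ≤ 3, 0 ≤ θ ≤ π/2 in polar coordinates, where x = r cos(θ), y = r sin(θ), and dA = r dr dθ.

Under the substitution, the integrand becomes 28, so

    ∬_D (28) dA = ∫_{0}^{π/2} ∫_{0}^{3} (28) · r dr dθ.

Inner integral (in r): ∫_{0}^{3} (28) · r dr = 126.

Outer integral (in θ): ∫_{0}^{π/2} (126) dθ = 63π.

Therefore ∬_D (28) dA = 63π.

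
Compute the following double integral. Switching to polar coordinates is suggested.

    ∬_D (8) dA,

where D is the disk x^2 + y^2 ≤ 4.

The region D is 0 ≤ r ≤ 2, 0 ≤ θ ≤ 2π in polar coordinates, where x = r cos(θ), y = r sin(θ), and dA = r dr dθ.

Under the substitution, the integrand becomes 8, so

    ∬_D (8) dA = ∫_{0}^{2π} ∫_{0}^{2} (8) · r dr dθ.

Inner integral (in r): ∫_{0}^{2} (8) · r dr = 16.

Outer integral (in θ): ∫_{0}^{2π} (16) dθ = 32π.

Therefore ∬_D (8) dA = 32π.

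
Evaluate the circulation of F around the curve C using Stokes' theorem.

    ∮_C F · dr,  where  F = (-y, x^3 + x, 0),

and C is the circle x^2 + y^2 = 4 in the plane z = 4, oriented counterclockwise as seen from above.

Let S be the flat disk x^2 + y^2 ≤ 4 in the plane z = 4, with upward unit normal n̂ = ẑ. By Stokes' theorem,

    ∮_C F · dr = ∬_S (∇ × F) · n̂ dS = ∬_D (curl F)_z dA,

where D is the disk x^2 + y^2 ≤ 4.

Compute the curl of F = (-y, x^3 + x, 0):
    (∇ × F)_x = ∂F_z/∂y - ∂F_y/∂z = 0,
    (∇ × F)_y = ∂F_x/∂z - ∂F_z/∂x = 0,
    (∇ × F)_z = ∂F_y/∂x - ∂F_x/∂y = 3x^2 + 2.

On z = 4, (curl F)_z = 3x^2 + 2.

Convert to polar (x = r cos θ, y = r sin θ, dA = r dr dθ); the integrand becomes 3r^2cos(θ)^2 + 2, so

    ∬_D (curl F)_z dA = ∫_0^{2π} ∫_0^{2} (3r^2cos(θ)^2 + 2) · r dr dθ.

Inner (r from 0 to 2): 12cos(θ)^2 + 4.
Outer (θ from 0 to 2π): 20π.

Therefore ∮_C F · dr = 20π.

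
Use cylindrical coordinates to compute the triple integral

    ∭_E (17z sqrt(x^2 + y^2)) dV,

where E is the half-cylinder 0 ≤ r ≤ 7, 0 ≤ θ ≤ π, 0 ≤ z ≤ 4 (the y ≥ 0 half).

In cylindrical coordinates, x = r cos(θ), y = r sin(θ), z = z, and dV = r dr dθ dz.

The integrand becomes 17r z, so

    ∭_E (17z sqrt(x^2 + y^2)) dV = ∫_{0}^{π} ∫_{0}^{7} ∫_{0}^{4} (17r z) · r dz dr dθ.

Inner (z): 136r^2.
Middle (r from 0 to 7): 46648/3.
Outer (θ): 46648π/3.

Therefore the triple integral equals 46648π/3.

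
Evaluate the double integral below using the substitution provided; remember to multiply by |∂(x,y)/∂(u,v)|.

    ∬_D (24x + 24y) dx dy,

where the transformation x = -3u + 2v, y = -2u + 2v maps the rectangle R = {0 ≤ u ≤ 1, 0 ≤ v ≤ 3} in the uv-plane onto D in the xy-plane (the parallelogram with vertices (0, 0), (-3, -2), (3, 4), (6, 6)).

Compute the Jacobian determinant of (x, y) with respect to (u, v):

    ∂(x,y)/∂(u,v) = | -3  2 | = (-3)(2) - (2)(-2) = -2.
                   | -2  2 |

Its absolute value is |J| = 2 (the area scaling factor).

Substituting x = -3u + 2v, y = -2u + 2v into the integrand,

    24x + 24y → -120u + 96v,

so the integral becomes

    ∬_R (-120u + 96v) · |J| du dv = ∫_0^1 ∫_0^3 (-240u + 192v) dv du.

Inner (v): 864 - 720u.
Outer (u): 504.

Therefore ∬_D (24x + 24y) dx dy = 504.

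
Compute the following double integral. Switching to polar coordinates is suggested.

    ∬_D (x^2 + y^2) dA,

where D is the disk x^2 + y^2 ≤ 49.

The region D is 0 ≤ r ≤ 7, 0 ≤ θ ≤ 2π in polar coordinates, where x = r cos(θ), y = r sin(θ), and dA = r dr dθ.

Under the substitution, the integrand becomes r^2, so

    ∬_D (x^2 + y^2) dA = ∫_{0}^{2π} ∫_{0}^{7} (r^2) · r dr dθ.

Inner integral (in r): ∫_{0}^{7} (r^2) · r dr = 2401/4.

Outer integral (in θ): ∫_{0}^{2π} (2401/4) dθ = 2401π/2.

Therefore ∬_D (x^2 + y^2) dA = 2401π/2.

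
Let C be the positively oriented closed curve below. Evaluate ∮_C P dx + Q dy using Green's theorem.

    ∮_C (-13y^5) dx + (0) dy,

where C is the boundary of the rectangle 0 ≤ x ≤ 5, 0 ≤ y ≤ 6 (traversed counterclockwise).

Green's theorem converts the closed line integral into a double integral over the enclosed region D:

    ∮_C P dx + Q dy = ∬_D (∂Q/∂x - ∂P/∂y) dA.

Here P = -13y^5, Q = 0, so

    ∂Q/∂x = 0,    ∂P/∂y = -65y^4,
    ∂Q/∂x - ∂P/∂y = 65y^4.

D is the region 0 ≤ x ≤ 5, 0 ≤ y ≤ 6. Evaluating the double integral:

    ∬_D (65y^4) dA = ∫_0^{5} ∫_0^{6} (65y^4) dy dx.

Inner (y from 0 to 6): 101088.
Outer (x from 0 to 5): 505440.

Therefore ∮_C P dx + Q dy = 505440.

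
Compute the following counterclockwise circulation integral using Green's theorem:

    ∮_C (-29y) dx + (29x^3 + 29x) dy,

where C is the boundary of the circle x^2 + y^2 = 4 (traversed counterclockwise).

Green's theorem converts the closed line integral into a double integral over the enclosed region D:

    ∮_C P dx + Q dy = ∬_D (∂Q/∂x - ∂P/∂y) dA.

Here P = -29y, Q = 29x^3 + 29x, so

    ∂Q/∂x = 87x^2 + 29,    ∂P/∂y = -29,
    ∂Q/∂x - ∂P/∂y = 87x^2 + 58.

D is the region x^2 + y^2 ≤ 4. Evaluating the double integral:

In polar coordinates (x = r cos θ, y = r sin θ, dA = r dr dθ) the integrand becomes 87r^2cos(θ)^2 + 58, so

    ∬_D (87x^2 + 58) dA = ∫_0^{2π} ∫_0^{2} (87r^2cos(θ)^2 + 58) · r dr dθ.

Inner (r from 0 to 2): 348cos(θ)^2 + 116.
Outer (θ from 0 to 2π): 580π.

Therefore ∮_C P dx + Q dy = 580π.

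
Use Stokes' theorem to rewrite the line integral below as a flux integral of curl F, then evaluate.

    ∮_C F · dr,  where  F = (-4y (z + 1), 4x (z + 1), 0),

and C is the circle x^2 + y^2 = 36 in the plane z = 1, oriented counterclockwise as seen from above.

Let S be the flat disk x^2 + y^2 ≤ 36 in the plane z = 1, with upward unit normal n̂ = ẑ. By Stokes' theorem,

    ∮_C F · dr = ∬_S (∇ × F) · n̂ dS = ∬_D (curl F)_z dA,

where D is the disk x^2 + y^2 ≤ 36.

Compute the curl of F = (-4y (z + 1), 4x (z + 1), 0):
    (∇ × F)_x = ∂F_z/∂y - ∂F_y/∂z = -4x,
    (∇ × F)_y = ∂F_x/∂z - ∂F_z/∂x = -4y,
    (∇ × F)_z = ∂F_y/∂x - ∂F_x/∂y = 8z + 8.

On z = 1, (curl F)_z = 16.

Convert to polar (x = r cos θ, y = r sin θ, dA = r dr dθ); the integrand becomes 16, so

    ∬_D (curl F)_z dA = ∫_0^{2π} ∫_0^{6} (16) · r dr dθ.

Inner (r from 0 to 6): 288.
Outer (θ from 0 to 2π): 576π.

Therefore ∮_C F · dr = 576π.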